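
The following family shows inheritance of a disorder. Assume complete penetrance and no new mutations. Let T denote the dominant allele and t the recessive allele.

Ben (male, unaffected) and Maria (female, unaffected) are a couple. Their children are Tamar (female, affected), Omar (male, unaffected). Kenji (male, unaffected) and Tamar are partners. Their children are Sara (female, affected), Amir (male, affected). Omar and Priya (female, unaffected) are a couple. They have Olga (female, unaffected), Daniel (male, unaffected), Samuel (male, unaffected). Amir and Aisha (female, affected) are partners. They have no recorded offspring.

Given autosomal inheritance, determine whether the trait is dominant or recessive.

recessive

Ben and Maria are both unaffected yet have an affected child Tamar. Under dominance, an affected child requires at least one affected parent, so the trait cannot be dominant.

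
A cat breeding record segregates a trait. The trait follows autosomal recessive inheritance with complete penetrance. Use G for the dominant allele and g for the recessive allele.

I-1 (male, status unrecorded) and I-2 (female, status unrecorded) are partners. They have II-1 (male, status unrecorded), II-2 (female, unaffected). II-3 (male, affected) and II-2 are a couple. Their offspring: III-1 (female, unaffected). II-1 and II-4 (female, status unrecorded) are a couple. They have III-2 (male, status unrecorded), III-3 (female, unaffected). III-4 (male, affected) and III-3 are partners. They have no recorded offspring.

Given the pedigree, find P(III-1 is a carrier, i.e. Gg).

1

III-1 is unaffected so carries G and received g from II-3 (gg), so III-1 is Gg, giving P(Gg) = 1.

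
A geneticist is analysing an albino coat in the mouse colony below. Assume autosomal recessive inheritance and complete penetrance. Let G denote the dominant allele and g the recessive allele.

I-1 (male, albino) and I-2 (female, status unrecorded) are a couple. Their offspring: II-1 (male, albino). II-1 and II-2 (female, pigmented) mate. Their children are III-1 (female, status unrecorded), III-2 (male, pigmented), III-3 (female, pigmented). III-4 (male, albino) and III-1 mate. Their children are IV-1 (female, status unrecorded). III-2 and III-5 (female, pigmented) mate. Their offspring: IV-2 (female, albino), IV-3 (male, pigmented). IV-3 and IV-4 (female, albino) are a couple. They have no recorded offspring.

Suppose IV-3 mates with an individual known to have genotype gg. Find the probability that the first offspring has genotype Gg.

III-2 is pigmented so carries G and received g from II-1 (gg), so III-2 is Gg.
III-5 is pigmented so carries G and passed g to IV-2 (gg), so III-5 is Gg.
IV-3 is a pigmented offspring of III-2 (Gg) × III-5 (Gg), whose cross gives 1/4 GG : 1/2 Gg : 1/4 gg; conditioning on being pigmented, IV-3 is GG with probability 1/3, Gg with probability 2/3.
Summing over parental genotype combinations, P(offspring has genotype Gg) = 1/3·1 + 2/3·1/2 = 2/3.

2/3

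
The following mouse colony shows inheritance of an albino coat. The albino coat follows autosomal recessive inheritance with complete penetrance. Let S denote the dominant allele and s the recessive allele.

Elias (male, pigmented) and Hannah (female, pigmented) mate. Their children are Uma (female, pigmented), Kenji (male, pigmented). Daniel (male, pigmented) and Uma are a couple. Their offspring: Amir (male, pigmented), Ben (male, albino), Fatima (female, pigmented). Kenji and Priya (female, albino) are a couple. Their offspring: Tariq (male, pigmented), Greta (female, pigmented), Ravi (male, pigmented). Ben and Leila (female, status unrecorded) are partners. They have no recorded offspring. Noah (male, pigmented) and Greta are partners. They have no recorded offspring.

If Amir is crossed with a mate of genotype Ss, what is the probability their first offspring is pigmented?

Daniel is pigmented so carries S and passed s to Ben (ss), so Daniel is Ss.
Uma is pigmented so carries S and passed s to Ben (ss), so Uma is Ss.
Amir is a pigmented offspring of Daniel (Ss) × Uma (Ss), whose cross gives 1/4 SS : 1/2 Ss : 1/4 ss; conditioning on being pigmented, Amir is SS with probability 1/3, Ss with probability 2/3.
Summing over parental genotype combinations, P(offspring is pigmented) = 1/3·1 + 2/3·3/4 = 5/6.

5/6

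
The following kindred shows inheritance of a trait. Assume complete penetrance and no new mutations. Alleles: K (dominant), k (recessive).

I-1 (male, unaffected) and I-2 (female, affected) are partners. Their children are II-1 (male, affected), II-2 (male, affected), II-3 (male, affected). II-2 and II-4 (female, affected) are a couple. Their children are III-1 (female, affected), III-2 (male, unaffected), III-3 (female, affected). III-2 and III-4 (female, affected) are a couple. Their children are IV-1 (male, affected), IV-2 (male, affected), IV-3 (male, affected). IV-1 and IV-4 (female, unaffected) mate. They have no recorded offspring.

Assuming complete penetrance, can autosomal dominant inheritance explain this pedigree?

A consistent assignment under autosomal dominant exists: I-1 kk, I-2 KK, II-1 Kk, II-2 Kk, II-3 Kk, II-4 Kk, III-1 KK, III-2 kk, III-3 KK, III-4 KK, IV-1 Kk, IV-2 Kk, IV-3 Kk, IV-4 kk.
In this assignment every recorded phenotype matches its genotype and every non-founder's genotype is obtainable from its parents' genotypes, so the pedigree is consistent.

Yes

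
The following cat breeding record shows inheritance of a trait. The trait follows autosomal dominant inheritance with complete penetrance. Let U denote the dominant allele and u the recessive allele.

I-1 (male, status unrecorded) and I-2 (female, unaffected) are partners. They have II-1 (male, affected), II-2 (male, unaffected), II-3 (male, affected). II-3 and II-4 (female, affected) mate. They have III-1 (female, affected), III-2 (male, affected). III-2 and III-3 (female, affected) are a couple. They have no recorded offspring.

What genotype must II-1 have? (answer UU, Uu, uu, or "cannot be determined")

Uu

From phenotype alone, II-1 is UU or Uu.
II-1 is affected so carries U and received u from I-2 (uu), so II-1 is Uu.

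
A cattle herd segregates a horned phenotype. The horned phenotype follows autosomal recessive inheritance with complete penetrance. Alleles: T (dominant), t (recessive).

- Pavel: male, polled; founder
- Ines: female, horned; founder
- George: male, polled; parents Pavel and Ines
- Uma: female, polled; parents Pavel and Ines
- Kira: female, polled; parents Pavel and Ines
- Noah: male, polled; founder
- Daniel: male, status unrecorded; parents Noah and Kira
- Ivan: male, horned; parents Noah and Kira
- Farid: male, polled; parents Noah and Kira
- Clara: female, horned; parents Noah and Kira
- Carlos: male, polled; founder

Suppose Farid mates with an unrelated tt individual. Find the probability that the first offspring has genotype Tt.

2/3

Noah is polled so carries T and passed t to Ivan (tt), so Noah is Tt.
Kira is polled so carries T and received t from Ines (tt), so Kira is Tt.
Farid is a polled offspring of Noah (Tt) × Kira (Tt), whose cross gives 1/4 TT : 1/2 Tt : 1/4 tt; conditioning on being polled, Farid is TT with probability 1/3, Tt with probability 2/3.
Summing over parental genotype combinations, P(offspring has genotype Tt) = 1/3·1 + 2/3·1/2 = 2/3.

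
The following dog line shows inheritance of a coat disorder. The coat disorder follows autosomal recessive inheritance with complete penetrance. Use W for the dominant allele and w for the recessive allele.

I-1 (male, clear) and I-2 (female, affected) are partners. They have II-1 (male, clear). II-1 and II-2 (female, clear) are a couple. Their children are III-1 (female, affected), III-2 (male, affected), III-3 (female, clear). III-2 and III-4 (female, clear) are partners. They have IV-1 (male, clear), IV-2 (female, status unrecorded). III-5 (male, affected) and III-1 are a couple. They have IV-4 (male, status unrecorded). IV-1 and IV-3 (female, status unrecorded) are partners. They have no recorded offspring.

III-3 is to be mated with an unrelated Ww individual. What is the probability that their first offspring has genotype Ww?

1/2

II-1 is clear so carries W and received w from I-2 (ww), so II-1 is Ww.
II-2 is clear so carries W and passed w to III-1 (ww), so II-2 is Ww.
III-3 is a clear offspring of II-1 (Ww) × II-2 (Ww), whose cross gives 1/4 WW : 1/2 Ww : 1/4 ww; conditioning on being clear, III-3 is WW with probability 1/3, Ww with probability 2/3.
Summing over parental genotype combinations, P(offspring has genotype Ww) = 1/3·1/2 + 2/3·1/2 = 1/2.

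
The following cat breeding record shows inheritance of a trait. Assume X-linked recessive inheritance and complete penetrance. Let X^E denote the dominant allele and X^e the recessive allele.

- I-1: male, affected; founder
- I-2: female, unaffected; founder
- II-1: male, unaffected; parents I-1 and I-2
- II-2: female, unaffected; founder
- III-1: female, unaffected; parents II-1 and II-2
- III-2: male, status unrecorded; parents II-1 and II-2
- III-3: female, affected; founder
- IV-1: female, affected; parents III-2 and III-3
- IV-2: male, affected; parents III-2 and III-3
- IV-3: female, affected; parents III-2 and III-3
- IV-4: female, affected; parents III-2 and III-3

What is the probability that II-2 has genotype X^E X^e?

1

II-2 is unaffected so carries E and passed e to III-2 (X^e Y), so II-2 is X^E X^e, giving P(X^E X^e) = 1.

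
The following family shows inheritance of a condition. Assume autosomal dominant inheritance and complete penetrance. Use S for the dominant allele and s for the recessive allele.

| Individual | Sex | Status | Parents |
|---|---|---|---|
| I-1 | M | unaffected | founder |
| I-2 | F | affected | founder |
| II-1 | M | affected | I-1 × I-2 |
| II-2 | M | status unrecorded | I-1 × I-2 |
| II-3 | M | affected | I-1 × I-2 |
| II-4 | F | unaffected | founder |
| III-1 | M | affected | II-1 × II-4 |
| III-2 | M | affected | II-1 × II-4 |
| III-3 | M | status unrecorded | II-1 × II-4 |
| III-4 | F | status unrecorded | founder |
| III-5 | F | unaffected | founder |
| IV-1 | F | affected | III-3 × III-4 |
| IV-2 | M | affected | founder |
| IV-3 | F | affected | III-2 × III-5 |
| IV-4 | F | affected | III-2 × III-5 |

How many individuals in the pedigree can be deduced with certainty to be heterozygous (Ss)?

6

Obligate heterozygotes: II-1 is affected so carries S and received s from I-1 (ss), so II-1 is Ss; II-3 is affected so carries S and received s from I-1 (ss), so II-3 is Ss; III-1 is affected so carries S and received s from II-4 (ss), so III-1 is Ss; III-2 is affected so carries S and received s from II-4 (ss), so III-2 is Ss; IV-3 is affected so carries S and received s from III-5 (ss), so IV-3 is Ss; IV-4 is affected so carries S and received s from III-5 (ss), so IV-4 is Ss.
Every other individual is either homozygous by phenotype or has at least one consistent homozygous assignment, so the count is 6.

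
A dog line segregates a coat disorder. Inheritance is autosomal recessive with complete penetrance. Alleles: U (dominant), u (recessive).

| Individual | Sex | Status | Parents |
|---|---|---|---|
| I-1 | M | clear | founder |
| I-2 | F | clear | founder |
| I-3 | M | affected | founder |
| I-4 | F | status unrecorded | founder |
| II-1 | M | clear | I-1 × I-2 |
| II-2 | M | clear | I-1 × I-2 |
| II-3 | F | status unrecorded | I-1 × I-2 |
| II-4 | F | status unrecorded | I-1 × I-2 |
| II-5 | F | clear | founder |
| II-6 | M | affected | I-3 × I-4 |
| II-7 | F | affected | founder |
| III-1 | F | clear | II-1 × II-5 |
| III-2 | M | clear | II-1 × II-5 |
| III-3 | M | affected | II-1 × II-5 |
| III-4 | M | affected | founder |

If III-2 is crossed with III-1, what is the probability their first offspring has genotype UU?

4/9

II-1 is clear so carries U and passed u to III-3 (uu), so II-1 is Uu.
II-5 is clear so carries U and passed u to III-3 (uu), so II-5 is Uu.
III-2 is a clear offspring of II-1 (Uu) × II-5 (Uu), whose cross gives 1/4 UU : 1/2 Uu : 1/4 uu; conditioning on being clear, III-2 is UU with probability 1/3, Uu with probability 2/3.
III-1 is a clear offspring of II-1 (Uu) × II-5 (Uu), whose cross gives 1/4 UU : 1/2 Uu : 1/4 uu; conditioning on being clear, III-1 is UU with probability 1/3, Uu with probability 2/3.
Summing over parental genotype combinations, P(offspring has genotype UU) = 1/9·1 + 2/9·1/2 + 2/9·1/2 + 4/9·1/4 = 4/9.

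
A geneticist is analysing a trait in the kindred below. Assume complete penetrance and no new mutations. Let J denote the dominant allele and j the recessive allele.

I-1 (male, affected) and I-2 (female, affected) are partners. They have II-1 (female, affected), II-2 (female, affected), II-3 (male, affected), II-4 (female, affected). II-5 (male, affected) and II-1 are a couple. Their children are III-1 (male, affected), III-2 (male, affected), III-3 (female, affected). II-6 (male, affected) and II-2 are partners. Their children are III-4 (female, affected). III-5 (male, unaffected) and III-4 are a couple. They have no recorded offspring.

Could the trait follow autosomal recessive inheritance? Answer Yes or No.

A consistent assignment under autosomal recessive exists: I-1 jj, I-2 jj, II-1 jj, II-2 jj, II-3 jj, II-4 jj, II-5 jj, II-6 jj, III-1 jj, III-2 jj, III-3 jj, III-4 jj, III-5 JJ.
In this assignment every recorded phenotype matches its genotype and every non-founder's genotype is obtainable from its parents' genotypes, so the pedigree is consistent.

Yes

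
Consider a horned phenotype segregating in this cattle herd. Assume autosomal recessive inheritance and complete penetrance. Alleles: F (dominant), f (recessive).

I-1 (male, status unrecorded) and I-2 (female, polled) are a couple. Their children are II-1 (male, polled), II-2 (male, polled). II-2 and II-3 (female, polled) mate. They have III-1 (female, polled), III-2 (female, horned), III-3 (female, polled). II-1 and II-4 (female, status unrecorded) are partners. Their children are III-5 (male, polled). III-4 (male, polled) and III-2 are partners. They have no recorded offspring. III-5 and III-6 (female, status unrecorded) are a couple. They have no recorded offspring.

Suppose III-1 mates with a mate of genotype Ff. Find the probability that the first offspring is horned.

1/6

II-2 is polled so carries F and passed f to III-2 (ff), so II-2 is Ff.
II-3 is polled so carries F and passed f to III-2 (ff), so II-3 is Ff.
III-1 is a polled offspring of II-2 (Ff) × II-3 (Ff), whose cross gives 1/4 FF : 1/2 Ff : 1/4 ff; conditioning on being polled, III-1 is FF with probability 1/3, Ff with probability 2/3.
Summing over parental genotype combinations, P(offspring is horned) = 2/3·1/4 = 1/6.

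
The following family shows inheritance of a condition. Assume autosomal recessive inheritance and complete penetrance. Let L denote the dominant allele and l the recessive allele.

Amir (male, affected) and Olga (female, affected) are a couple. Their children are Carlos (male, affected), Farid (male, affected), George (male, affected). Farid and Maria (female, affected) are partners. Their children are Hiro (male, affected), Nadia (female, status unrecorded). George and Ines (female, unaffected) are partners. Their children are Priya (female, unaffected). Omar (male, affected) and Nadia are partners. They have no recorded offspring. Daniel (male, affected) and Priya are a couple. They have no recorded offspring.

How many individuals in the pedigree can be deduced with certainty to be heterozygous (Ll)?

1

Obligate heterozygotes: Priya is unaffected so carries L and received l from George (ll), so Priya is Ll.
Every other individual is either homozygous by phenotype or has at least one consistent homozygous assignment, so the count is 1.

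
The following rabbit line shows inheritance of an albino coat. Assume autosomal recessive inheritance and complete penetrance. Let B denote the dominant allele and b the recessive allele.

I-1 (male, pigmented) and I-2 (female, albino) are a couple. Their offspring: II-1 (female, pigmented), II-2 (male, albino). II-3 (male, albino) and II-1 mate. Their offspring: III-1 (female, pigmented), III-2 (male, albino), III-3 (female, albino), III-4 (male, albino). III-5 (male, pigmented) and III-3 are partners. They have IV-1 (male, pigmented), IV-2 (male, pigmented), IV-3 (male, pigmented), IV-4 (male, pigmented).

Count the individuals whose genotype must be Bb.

7

Obligate heterozygotes: I-1 is pigmented so carries B and passed b to II-2 (bb), so I-1 is Bb; II-1 is pigmented so carries B and received b from I-2 (bb), so II-1 is Bb; III-1 is pigmented so carries B and received b from II-3 (bb), so III-1 is Bb; IV-1 is pigmented so carries B and received b from III-3 (bb), so IV-1 is Bb; IV-2 is pigmented so carries B and received b from III-3 (bb), so IV-2 is Bb; IV-3 is pigmented so carries B and received b from III-3 (bb), so IV-3 is Bb; IV-4 is pigmented so carries B and received b from III-3 (bb), so IV-4 is Bb.
Every other individual is either homozygous by phenotype or has at least one consistent homozygous assignment, so the count is 7.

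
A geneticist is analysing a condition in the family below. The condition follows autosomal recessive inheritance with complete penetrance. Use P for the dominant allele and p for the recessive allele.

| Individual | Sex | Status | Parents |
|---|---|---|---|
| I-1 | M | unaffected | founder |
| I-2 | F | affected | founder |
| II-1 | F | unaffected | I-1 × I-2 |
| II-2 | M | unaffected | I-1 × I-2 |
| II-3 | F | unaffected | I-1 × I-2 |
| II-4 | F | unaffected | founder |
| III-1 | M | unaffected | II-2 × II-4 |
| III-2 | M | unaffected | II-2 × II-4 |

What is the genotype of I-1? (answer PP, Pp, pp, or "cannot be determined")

I-1's phenotype allows PP or Pp, and no parent or child forces a single allele at both positions; consistent genotype assignments exist with I-1 as PP or Pp.

cannot be determined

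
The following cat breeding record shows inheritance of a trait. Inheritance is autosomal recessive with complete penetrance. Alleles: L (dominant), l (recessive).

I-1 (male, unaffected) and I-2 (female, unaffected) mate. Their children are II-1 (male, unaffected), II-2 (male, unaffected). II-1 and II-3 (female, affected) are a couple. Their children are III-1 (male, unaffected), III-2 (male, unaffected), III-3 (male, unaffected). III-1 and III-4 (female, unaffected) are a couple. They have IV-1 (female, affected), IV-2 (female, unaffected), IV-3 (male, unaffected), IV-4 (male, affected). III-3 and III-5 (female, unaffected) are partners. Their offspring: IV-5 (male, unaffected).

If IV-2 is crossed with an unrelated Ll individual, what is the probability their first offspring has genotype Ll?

1/2

III-1 is unaffected so carries L and received l from II-3 (ll), so III-1 is Ll.
III-4 is unaffected so carries L and passed l to IV-1 (ll), so III-4 is Ll.
IV-2 is an unaffected offspring of III-1 (Ll) × III-4 (Ll), whose cross gives 1/4 LL : 1/2 Ll : 1/4 ll; conditioning on being unaffected, IV-2 is LL with probability 1/3, Ll with probability 2/3.
Summing over parental genotype combinations, P(offspring has genotype Ll) = 1/3·1/2 + 2/3·1/2 = 1/2.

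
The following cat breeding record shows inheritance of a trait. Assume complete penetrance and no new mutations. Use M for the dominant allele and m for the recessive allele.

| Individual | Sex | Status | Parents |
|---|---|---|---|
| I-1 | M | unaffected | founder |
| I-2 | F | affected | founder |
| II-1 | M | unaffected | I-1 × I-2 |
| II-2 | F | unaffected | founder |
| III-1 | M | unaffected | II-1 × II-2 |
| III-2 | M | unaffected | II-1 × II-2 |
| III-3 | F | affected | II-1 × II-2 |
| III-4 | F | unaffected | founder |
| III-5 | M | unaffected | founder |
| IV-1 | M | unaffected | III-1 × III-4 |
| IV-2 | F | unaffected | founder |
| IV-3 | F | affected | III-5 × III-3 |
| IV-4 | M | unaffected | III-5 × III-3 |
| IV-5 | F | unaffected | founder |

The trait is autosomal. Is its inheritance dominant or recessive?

recessive

II-1 and II-2 are both unaffected yet have an affected child III-3. Under dominance, an affected child requires at least one affected parent, so the trait cannot be dominant.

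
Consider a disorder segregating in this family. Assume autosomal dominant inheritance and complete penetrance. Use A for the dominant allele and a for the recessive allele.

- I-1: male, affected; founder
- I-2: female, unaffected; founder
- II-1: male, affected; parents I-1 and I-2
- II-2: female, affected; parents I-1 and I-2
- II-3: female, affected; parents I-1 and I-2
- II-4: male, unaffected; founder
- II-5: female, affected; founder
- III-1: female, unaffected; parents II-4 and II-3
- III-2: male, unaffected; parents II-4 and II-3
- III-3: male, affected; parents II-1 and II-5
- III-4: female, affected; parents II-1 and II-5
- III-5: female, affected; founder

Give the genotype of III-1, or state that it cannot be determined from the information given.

aa

III-1 is unaffected, so III-1 is aa.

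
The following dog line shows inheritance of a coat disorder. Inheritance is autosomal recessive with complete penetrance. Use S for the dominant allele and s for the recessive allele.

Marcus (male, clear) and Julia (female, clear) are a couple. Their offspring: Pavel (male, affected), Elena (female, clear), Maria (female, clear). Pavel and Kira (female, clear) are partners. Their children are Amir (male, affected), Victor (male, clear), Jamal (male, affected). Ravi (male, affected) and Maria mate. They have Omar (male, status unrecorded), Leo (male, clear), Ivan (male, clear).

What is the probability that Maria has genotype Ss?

Marcus is clear so carries S and passed s to Pavel (ss), so Marcus is Ss.
Julia is clear so carries S and passed s to Pavel (ss), so Julia is Ss.
Their cross gives offspring ratios 1/4 SS : 1/2 Ss : 1/4 ss. Conditioning on Maria being clear, P(Ss) = 1/2 / 3/4 = 2/3 before taking Maria's own offspring into account.
Ravi is affected, so Ravi is ss.
Now use Maria's offspring. Probability of each recorded status — clear son Leo: 1/2 if Maria is Ss, 1 if SS; clear son Ivan: 1/2 if Maria is Ss, 1 if SS. (Omar: equally likely either way, so uninformative.)
Bayes: P(Ss) = 2/3·1/4 / (2/3·1/4 + 1/3·1) = 1/3.

1/3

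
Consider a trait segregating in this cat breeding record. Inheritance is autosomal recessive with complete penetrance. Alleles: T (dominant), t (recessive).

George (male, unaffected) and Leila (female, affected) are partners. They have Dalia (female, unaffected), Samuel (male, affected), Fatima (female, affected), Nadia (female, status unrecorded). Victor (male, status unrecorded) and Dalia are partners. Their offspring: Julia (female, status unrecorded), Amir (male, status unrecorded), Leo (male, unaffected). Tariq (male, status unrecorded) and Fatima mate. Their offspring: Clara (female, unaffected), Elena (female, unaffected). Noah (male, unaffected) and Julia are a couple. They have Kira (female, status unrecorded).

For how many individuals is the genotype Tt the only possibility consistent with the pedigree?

Obligate heterozygotes: George is unaffected so carries T and passed t to Samuel (tt), so George is Tt; Dalia is unaffected so carries T and received t from Leila (tt), so Dalia is Tt; Clara is unaffected so carries T and received t from Fatima (tt), so Clara is Tt; Elena is unaffected so carries T and received t from Fatima (tt), so Elena is Tt.
Every other individual is either homozygous by phenotype or has at least one consistent homozygous assignment, so the count is 4.

4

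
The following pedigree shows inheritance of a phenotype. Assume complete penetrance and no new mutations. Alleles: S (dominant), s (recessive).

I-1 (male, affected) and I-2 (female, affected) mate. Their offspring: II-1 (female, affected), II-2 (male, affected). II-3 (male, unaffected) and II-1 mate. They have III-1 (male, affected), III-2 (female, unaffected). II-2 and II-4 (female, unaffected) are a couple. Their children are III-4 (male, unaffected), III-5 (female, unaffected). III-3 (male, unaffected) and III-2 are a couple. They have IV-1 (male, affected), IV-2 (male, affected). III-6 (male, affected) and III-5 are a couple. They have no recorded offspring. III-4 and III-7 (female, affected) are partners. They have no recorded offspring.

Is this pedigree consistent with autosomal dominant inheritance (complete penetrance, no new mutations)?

Under autosomal dominant, IV-1 (affected, male) cannot arise from III-3 (unaffected) × III-2 (unaffected).

No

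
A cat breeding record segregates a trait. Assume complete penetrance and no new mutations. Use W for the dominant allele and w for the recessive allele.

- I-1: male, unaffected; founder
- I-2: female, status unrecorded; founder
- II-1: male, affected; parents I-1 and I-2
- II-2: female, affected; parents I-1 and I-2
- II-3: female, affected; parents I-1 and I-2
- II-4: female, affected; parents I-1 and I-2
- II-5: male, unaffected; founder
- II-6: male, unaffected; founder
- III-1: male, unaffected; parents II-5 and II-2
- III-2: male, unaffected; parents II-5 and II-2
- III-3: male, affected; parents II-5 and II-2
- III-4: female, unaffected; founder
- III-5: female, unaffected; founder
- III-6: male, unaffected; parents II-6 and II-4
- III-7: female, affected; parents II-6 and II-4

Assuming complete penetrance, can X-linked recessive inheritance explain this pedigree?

No

Under X-linked recessive, II-2 (affected, female) cannot arise from I-1 (unaffected) × I-2 (unrecorded).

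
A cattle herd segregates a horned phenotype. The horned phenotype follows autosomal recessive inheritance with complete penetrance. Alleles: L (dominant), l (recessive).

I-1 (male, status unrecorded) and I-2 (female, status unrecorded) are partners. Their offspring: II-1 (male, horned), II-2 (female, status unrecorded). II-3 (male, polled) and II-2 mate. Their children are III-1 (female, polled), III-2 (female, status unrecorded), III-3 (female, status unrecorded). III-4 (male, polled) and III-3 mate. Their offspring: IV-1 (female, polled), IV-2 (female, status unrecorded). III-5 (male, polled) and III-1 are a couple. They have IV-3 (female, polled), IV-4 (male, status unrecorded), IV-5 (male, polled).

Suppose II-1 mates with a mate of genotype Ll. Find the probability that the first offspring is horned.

II-1 is horned, so II-1 is ll.
The cross gives 1/2 Ll : 1/2 ll, so P(offspring is horned) = 1/2.

1/2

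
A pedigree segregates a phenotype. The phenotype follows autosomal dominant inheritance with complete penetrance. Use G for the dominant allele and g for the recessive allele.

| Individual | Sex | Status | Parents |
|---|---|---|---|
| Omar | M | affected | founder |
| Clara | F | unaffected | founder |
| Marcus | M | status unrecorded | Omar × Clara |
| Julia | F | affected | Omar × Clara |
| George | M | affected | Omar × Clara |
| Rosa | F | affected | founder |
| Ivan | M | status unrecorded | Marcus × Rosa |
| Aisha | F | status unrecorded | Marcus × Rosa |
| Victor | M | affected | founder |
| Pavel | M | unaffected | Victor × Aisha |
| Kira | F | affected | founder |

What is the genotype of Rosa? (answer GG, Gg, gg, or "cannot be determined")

cannot be determined

Rosa's phenotype allows GG or Gg, and no parent or child forces a single allele at both positions; consistent genotype assignments exist with Rosa as GG or Gg.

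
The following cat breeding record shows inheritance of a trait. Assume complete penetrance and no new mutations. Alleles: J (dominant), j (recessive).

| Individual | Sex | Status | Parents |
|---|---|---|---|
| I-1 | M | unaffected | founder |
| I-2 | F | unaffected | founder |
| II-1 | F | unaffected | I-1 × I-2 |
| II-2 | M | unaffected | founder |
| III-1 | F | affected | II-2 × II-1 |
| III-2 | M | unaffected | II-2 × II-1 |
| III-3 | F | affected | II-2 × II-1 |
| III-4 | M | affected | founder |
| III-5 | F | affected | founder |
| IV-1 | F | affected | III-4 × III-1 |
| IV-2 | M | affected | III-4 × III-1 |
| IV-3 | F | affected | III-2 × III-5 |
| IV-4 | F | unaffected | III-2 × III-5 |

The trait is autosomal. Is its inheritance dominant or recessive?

II-2 and II-1 are both unaffected yet have an affected child III-1. Under dominance, an affected child requires at least one affected parent, so the trait cannot be dominant.

recessive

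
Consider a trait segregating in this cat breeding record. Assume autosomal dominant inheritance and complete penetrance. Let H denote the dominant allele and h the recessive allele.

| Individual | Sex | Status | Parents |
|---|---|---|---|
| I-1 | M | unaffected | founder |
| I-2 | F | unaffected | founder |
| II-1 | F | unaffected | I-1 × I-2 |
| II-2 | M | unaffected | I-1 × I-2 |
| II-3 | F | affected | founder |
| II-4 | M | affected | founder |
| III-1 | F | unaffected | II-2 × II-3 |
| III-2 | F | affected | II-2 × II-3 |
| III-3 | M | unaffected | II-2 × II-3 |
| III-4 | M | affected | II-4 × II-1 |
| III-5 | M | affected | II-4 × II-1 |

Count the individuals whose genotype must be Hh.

Obligate heterozygotes: II-3 is affected so carries H and passed h to III-1 (hh), so II-3 is Hh; III-2 is affected so carries H and received h from II-2 (hh), so III-2 is Hh; III-4 is affected so carries H and received h from II-1 (hh), so III-4 is Hh; III-5 is affected so carries H and received h from II-1 (hh), so III-5 is Hh.
Every other individual is either homozygous by phenotype or has at least one consistent homozygous assignment, so the count is 4.

4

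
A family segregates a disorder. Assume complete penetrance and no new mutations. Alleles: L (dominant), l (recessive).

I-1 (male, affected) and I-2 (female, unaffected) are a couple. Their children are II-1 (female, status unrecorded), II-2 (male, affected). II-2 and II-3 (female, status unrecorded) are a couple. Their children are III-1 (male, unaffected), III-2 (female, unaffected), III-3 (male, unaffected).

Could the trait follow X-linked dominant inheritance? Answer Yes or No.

Under X-linked dominant, II-2 (affected, male) cannot arise from I-1 (affected) × I-2 (unaffected).

No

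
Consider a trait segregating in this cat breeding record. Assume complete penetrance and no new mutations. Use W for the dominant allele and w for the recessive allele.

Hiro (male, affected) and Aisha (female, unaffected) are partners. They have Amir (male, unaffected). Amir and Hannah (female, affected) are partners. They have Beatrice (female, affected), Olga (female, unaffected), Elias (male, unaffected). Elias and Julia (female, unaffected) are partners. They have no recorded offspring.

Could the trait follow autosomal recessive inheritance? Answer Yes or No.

Yes

A consistent assignment under autosomal recessive exists: Hiro ww, Aisha WW, Amir Ww, Hannah ww, Beatrice ww, Olga Ww, Elias Ww, Julia WW.
In this assignment every recorded phenotype matches its genotype and every non-founder's genotype is obtainable from its parents' genotypes, so the pedigree is consistent.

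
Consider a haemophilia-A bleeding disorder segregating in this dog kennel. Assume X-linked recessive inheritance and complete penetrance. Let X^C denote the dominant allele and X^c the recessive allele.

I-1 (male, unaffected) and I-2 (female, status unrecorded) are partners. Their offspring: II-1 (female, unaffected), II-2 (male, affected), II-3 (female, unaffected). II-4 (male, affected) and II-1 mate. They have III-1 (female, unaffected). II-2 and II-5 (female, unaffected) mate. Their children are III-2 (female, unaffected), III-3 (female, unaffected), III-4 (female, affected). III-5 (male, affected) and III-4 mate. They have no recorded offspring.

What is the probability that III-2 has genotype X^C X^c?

III-2 is unaffected so carries C and received c from II-2 (X^c Y), so III-2 is X^C X^c, giving P(X^C X^c) = 1.

1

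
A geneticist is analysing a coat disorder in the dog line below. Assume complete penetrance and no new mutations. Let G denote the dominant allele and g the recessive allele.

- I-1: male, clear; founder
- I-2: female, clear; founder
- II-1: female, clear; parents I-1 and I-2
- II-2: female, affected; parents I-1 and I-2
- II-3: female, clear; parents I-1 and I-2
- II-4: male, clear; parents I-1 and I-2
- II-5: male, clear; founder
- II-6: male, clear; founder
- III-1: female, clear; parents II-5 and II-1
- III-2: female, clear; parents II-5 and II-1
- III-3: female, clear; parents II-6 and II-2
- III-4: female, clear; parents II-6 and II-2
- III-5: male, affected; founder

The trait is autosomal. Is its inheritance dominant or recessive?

recessive

I-1 and I-2 are both clear yet have an affected child II-2. Under dominance, an affected child requires at least one affected parent, so the trait cannot be dominant.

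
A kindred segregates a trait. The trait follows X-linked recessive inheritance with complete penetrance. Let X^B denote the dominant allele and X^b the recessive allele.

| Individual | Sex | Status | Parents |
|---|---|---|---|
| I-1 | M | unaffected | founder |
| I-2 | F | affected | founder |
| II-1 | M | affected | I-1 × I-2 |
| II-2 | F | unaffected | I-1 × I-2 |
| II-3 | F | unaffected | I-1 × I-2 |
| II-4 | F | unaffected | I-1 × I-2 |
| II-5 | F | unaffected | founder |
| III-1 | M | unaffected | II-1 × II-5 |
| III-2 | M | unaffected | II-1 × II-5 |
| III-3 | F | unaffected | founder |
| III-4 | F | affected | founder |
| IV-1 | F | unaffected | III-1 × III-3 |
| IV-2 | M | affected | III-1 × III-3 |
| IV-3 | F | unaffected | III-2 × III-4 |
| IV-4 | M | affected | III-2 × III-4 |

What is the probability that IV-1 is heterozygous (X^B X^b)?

III-1 is unaffected, so III-1 is X^B Y.
III-3 is unaffected so carries B and passed b to IV-2 (X^b Y), so III-3 is X^B X^b.
Their cross gives offspring ratios 1/2 X^B X^B : 1/2 X^B X^b. Conditioning on IV-1 being unaffected, P(X^B X^b) = 1/2 / 1 = 1/2.

1/2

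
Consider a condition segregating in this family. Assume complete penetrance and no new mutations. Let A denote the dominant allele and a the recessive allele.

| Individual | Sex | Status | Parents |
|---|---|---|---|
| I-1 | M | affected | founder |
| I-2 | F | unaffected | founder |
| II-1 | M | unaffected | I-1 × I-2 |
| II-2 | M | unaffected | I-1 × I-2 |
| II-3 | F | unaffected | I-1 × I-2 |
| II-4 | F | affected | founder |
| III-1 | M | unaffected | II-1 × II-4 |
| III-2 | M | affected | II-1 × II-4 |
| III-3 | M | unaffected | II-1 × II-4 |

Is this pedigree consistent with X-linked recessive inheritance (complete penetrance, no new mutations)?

Under X-linked recessive, III-1 (unaffected, male) cannot arise from II-1 (unaffected) × II-4 (affected).

No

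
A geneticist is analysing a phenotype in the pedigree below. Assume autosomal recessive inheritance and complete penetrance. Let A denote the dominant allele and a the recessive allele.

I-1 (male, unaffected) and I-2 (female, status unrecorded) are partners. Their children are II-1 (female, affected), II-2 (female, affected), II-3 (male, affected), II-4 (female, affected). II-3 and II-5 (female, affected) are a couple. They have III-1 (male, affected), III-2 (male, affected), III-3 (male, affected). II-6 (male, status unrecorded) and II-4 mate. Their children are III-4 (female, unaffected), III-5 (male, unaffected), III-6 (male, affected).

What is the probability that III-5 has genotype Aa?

III-5 is unaffected so carries A and received a from II-4 (aa), so III-5 is Aa, giving P(Aa) = 1.

1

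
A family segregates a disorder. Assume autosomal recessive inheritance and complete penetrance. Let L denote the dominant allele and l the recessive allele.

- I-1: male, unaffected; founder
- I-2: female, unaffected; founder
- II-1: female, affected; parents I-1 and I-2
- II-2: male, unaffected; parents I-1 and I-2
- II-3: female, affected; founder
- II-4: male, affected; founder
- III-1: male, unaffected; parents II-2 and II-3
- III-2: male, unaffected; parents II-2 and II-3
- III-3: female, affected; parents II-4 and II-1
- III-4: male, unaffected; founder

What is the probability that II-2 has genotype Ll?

1/3

I-1 is unaffected so carries L and passed l to II-1 (ll), so I-1 is Ll.
I-2 is unaffected so carries L and passed l to II-1 (ll), so I-2 is Ll.
Their cross gives offspring ratios 1/4 LL : 1/2 Ll : 1/4 ll. Conditioning on II-2 being unaffected, P(Ll) = 1/2 / 3/4 = 2/3 before taking II-2's own offspring into account.
II-3 is affected, so II-3 is ll.
Now use II-2's offspring. Probability of each recorded status — unaffected son III-1: 1/2 if II-2 is Ll, 1 if LL; unaffected son III-2: 1/2 if II-2 is Ll, 1 if LL.
Bayes: P(Ll) = 2/3·1/4 / (2/3·1/4 + 1/3·1) = 1/3.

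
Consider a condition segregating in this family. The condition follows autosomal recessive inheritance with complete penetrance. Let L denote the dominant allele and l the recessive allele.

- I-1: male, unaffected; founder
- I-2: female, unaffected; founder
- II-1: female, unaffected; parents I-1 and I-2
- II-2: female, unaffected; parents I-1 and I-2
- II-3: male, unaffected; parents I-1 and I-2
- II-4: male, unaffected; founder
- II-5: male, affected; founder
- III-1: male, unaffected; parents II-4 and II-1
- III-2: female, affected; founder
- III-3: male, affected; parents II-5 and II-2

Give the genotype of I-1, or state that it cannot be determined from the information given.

cannot be determined

I-1's phenotype allows LL or Ll, and no parent or child forces a single allele at both positions; consistent genotype assignments exist with I-1 as LL or Ll.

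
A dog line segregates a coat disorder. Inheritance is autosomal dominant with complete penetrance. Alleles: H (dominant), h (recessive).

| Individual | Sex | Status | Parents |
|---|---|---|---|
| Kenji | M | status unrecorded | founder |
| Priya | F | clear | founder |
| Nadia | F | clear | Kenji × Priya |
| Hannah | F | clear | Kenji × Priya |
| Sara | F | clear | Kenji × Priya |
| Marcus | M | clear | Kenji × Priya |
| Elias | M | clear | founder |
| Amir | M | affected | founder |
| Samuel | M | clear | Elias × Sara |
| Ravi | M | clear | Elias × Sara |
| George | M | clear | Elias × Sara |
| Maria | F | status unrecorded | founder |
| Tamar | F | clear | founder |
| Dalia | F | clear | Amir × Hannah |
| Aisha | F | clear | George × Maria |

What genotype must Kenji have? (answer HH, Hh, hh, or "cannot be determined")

cannot be determined

Kenji's phenotype is unrecorded, and no parent or child forces a single allele at both positions; consistent genotype assignments exist with Kenji as Hh or hh.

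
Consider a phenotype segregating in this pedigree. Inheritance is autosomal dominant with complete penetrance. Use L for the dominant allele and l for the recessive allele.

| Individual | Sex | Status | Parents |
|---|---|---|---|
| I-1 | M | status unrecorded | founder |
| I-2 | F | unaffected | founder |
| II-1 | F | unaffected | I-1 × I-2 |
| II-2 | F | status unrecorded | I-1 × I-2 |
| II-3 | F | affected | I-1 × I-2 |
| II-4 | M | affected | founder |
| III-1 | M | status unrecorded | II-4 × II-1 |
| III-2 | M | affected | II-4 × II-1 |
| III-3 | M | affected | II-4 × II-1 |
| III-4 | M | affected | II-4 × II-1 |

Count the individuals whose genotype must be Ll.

5

Obligate heterozygotes: I-1 passed L to II-3 (Ll, whose l came from I-2) and passed l to II-1 (ll), so I-1 is Ll; II-3 is affected so carries L and received l from I-2 (ll), so II-3 is Ll; III-2 is affected so carries L and received l from II-1 (ll), so III-2 is Ll; III-3 is affected so carries L and received l from II-1 (ll), so III-3 is Ll; III-4 is affected so carries L and received l from II-1 (ll), so III-4 is Ll.
Every other individual is either homozygous by phenotype or has at least one consistent homozygous assignment, so the count is 5.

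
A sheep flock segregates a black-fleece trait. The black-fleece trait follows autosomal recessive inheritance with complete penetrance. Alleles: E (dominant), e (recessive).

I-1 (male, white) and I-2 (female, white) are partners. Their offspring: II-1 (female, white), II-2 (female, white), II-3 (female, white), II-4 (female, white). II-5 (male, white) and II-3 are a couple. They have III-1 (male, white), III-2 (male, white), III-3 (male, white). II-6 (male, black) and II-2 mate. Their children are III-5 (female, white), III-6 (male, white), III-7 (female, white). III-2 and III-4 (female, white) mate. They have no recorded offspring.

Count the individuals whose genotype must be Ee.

Obligate heterozygotes: III-5 is white so carries E and received e from II-6 (ee), so III-5 is Ee; III-6 is white so carries E and received e from II-6 (ee), so III-6 is Ee; III-7 is white so carries E and received e from II-6 (ee), so III-7 is Ee.
Every other individual is either homozygous by phenotype or has at least one consistent homozygous assignment, so the count is 3.

3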